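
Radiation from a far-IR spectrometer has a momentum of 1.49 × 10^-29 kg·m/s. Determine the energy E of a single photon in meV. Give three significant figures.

Take c = 2.99792458 × 10^8 m/s, 1 eV = 1.602176634 × 10^-19 J.
Since E = pc for a photon, E = 4.467 × 10^-21 J.
Converting to meV: E = 27.88 meV ≈ 27.9 meV.

27.9 meV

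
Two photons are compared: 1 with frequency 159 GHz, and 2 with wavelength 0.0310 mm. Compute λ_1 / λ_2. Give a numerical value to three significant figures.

60.8

λ_1 = 0.001885 m (from frequency = 159 GHz, via λ = c/f).
λ_2 = 3.100 × 10^-5 m (from wavelength = 0.0310 mm, via λ given directly).
Ratio = 0.001885 / 3.100 × 10^-5 = 60.8.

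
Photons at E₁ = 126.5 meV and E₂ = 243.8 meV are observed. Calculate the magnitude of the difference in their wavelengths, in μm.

Using λ = hc/E: λ₁ = 9.8011e-6 m, λ₂ = 5.0855e-6 m.
|Δλ| = |9.8011e-6 − 5.0855e-6| = 4.72e-6 m = 4.72 μm.

4.72 μm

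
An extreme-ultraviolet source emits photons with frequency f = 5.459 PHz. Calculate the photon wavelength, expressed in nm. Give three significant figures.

54.9 nm

Use c = 2.99792458·10^8 m/s.
In SI units: f = 5.459 PHz = 5.459·10^15 Hz.
Since λ = c/f for a photon, λ = 5.492·10^-8 m.
Converting to nm: λ = 54.92 nm ≈ 54.9 nm.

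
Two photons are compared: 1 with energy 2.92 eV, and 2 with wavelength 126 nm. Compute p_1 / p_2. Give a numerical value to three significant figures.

0.297

p_1 = 1.561e-27 kg·m/s (from energy = 2.92 eV, via p = E/c).
p_2 = 5.259e-27 kg·m/s (from wavelength = 126 nm, via p = h/λ).
Ratio = 1.561e-27 / 5.259e-27 = 0.297.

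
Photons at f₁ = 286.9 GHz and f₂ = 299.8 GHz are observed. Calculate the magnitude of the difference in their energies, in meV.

0.0534 meV

Using E = hf: E₁ = 1.9010e-22 J, E₂ = 1.9865e-22 J.
|ΔE| = |1.9010e-22 − 1.9865e-22| = 8.55e-24 J = 0.0534 meV.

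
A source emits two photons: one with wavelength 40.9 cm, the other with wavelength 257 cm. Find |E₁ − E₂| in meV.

Using E = hc/λ: E₁ = 4.857 × 10^-25 J, E₂ = 7.729 × 10^-26 J.
|ΔE| = |4.857 × 10^-25 − 7.729 × 10^-26| = 4.08 × 10^-25 J = 2.55 × 10^-3 meV.

2.55 × 10^-3 meV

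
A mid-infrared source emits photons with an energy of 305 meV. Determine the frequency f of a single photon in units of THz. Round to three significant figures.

73.7 THz

Convert to SI: E = 305 meV = 4.8866·10^-20 J.
Apply f = E/h: f = 7.375·10^13 Hz.
Converting to THz: f = 73.75 THz ≈ 73.7 THz.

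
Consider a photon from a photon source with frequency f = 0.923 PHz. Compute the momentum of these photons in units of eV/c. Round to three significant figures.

3.82 eV/c

In SI units: f = 0.923 PHz = 9.23·10^14 Hz.
The photon relation is p = hf/c, giving p = 2.040·10^-27 kg·m/s.
Converting to eV/c: p = 3.817 eV/c ≈ 3.82 eV/c.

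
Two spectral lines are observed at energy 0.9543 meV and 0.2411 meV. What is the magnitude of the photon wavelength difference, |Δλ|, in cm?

Using λ = hc/E: λ₁ = 0.0012992 m, λ₂ = 0.0051424 m.
|Δλ| = |0.0012992 − 0.0051424| = 0.00384 m = 0.384 cm.

0.384 cm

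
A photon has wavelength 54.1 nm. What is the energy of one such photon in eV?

In SI units: λ = 54.1 nm = 5.41e-8 m.
For a photon E = hc/λ, so E = 3.672e-18 J.
Converting to eV: E = 22.92 eV ≈ 22.9 eV.

22.9 eV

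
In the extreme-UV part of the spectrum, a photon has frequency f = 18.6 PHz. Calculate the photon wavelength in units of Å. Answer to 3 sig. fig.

First convert: f = 18.6 PHz = 1.86 × 10^16 Hz.
For a photon λ = c/f, so λ = 1.612 × 10^-8 m.
Converting to Å: λ = 161.2 Å ≈ 161 Å.

161 Å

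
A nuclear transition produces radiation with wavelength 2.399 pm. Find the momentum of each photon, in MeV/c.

(h = 6.62607015 × 10^-34 J·s, c = 2.99792458 × 10^8 m/s, 1 eV = 1.602176634 × 10^-19 J.)
In SI units: λ = 2.399 pm = 2.399 × 10^-12 m.
Apply p = h/λ: p = 2.762 × 10^-22 kg·m/s.
Converting to MeV/c: p = 0.5168 MeV/c ≈ 0.517 MeV/c.

0.517 MeV/c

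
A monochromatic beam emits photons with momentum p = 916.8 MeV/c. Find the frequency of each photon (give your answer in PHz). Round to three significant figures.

2.22 × 10^8 PHz

Take h = 6.62607015 × 10^-34 J·s, c = 2.99792458 × 10^8 m/s, 1 eV = 1.602176634 × 10^-19 J.
In SI units: p = 916.8 MeV/c = 4.8996 × 10^-19 kg·m/s.
Since f = pc/h for a photon, f = 2.217 × 10^23 Hz.
Converting to PHz: f = 2.217 × 10^8 PHz ≈ 2.22 × 10^8 PHz.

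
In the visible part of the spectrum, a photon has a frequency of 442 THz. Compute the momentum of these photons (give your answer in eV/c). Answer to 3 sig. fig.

(h = 6.62607015e-34 J·s, c = 2.99792458e8 m/s, 1 eV = 1.602176634e-19 J.)
First convert: f = 442 THz = 4.42e14 Hz.
Apply p = hf/c: p = 9.769e-28 kg·m/s.
Converting to eV/c: p = 1.828 eV/c ≈ 1.83 eV/c.

1.83 eV/c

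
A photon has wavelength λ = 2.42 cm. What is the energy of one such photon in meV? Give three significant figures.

First convert: λ = 2.42 cm = 0.0242 m.
The photon relation is E = hc/λ, giving E = 8.208 × 10^-24 J.
Converting to meV: E = 0.05123 meV ≈ 0.0512 meV.

0.0512 meV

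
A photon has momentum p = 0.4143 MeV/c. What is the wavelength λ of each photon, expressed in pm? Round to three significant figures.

2.99 pm

Take h = 6.62607015·10^-34 J·s, c = 2.99792458·10^8 m/s, 1 eV = 1.602176634·10^-19 J.
In SI units: p = 0.4143 MeV/c = 2.2141·10^-22 kg·m/s.
For a photon λ = h/p, so λ = 2.993·10^-12 m.
Converting to pm: λ = 2.993 pm ≈ 2.99 pm.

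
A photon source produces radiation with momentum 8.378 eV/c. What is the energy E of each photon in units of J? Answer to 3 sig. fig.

1.34e-18 J

In SI units: p = 8.378 eV/c = 4.4774e-27 kg·m/s.
The photon relation is E = pc, giving E = 1.342e-18 J.
So E ≈ 1.34e-18 J.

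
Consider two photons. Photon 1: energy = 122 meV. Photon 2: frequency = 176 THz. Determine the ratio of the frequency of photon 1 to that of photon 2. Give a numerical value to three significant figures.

0.168

f_1 = 2.950e13 Hz (from energy = 122 meV, via f = E/h).
f_2 = 1.760e14 Hz (from frequency = 176 THz, via f given directly).
Ratio = 2.950e13 / 1.760e14 = 0.168.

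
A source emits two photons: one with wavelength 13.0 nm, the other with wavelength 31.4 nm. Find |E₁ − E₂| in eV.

55.9 eV

Using E = hc/λ: E₁ = 1.528·10^-17 J, E₂ = 6.326·10^-18 J.
|ΔE| = |1.528·10^-17 − 6.326·10^-18| = 8.95·10^-18 J = 55.9 eV.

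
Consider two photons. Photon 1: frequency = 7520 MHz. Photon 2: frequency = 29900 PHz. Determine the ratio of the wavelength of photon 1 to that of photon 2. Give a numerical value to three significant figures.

3.98 × 10^9

λ_1 = 0.03987 m (from frequency = 7520 MHz, via λ = c/f).
λ_2 = 1.003 × 10^-11 m (from frequency = 29900 PHz, via λ = c/f).
Ratio = 0.03987 / 1.003 × 10^-11 = 3.98 × 10^9.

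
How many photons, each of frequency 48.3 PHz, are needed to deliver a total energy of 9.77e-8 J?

Per-photon energy: E = 3.200e-17 J (from frequency = 48.3 PHz).
N = E_total / E_photon = 9.77e-8 J / 3.200e-17 J = 3.05e9.

3.05e9 photons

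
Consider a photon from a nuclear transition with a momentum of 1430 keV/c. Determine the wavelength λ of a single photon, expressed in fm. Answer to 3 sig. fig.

Take h = 6.62607015e-34 J·s, c = 2.99792458e8 m/s, 1 eV = 1.602176634e-19 J.
Convert to SI: p = 1430 keV/c = 7.6423e-22 kg·m/s.
For a photon λ = h/p, so λ = 8.670e-13 m.
Converting to fm: λ = 867.0 fm ≈ 867 fm.

867 fm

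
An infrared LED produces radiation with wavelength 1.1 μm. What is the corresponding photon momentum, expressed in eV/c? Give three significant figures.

1.13 eV/c

Convert to SI: λ = 1.1 μm = 1.1 × 10^-6 m.
Since p = h/λ for a photon, p = 6.024 × 10^-28 kg·m/s.
Converting to eV/c: p = 1.127 eV/c ≈ 1.13 eV/c.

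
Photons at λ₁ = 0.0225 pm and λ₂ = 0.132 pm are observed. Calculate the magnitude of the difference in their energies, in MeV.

45.7 MeV

Using E = hc/λ: E₁ = 8.829e-12 J, E₂ = 1.505e-12 J.
|ΔE| = |8.829e-12 − 1.505e-12| = 7.32e-12 J = 45.7 MeV.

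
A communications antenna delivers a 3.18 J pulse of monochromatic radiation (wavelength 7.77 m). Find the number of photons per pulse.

1.24e26 photons

Per-photon energy: E = 2.557e-26 J (from wavelength = 7.77 m).
N = E_total / E_photon = 3.18 J / 2.557e-26 J = 1.24e26.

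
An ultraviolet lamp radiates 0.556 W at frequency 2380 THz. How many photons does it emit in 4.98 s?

Total energy: E_total = P·t = 0.556 × 4.98 = 2.769 J.
Per-photon energy: E = 1.577 × 10^-18 J.
N = E_total / E_photon = 1.76 × 10^18.

1.76 × 10^18 photons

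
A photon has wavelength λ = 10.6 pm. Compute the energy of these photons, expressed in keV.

(h = 6.62607015e-34 J·s, c = 2.99792458e8 m/s, 1 eV = 1.602176634e-19 J.)
First convert: λ = 10.6 pm = 1.06e-11 m.
Since E = hc/λ for a photon, E = 1.874e-14 J.
Converting to keV: E = 117.0 keV ≈ 117 keV.

117 keV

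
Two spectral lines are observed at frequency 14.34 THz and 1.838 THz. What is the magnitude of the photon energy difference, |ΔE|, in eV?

0.0517 eV

Using E = hf: E₁ = 9.5018e-21 J, E₂ = 1.2179e-21 J.
|ΔE| = |9.5018e-21 − 1.2179e-21| = 8.28e-21 J = 0.0517 eV.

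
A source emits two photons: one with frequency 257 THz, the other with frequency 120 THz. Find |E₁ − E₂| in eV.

Using E = hf: E₁ = 1.703e-19 J, E₂ = 7.951e-20 J.
|ΔE| = |1.703e-19 − 7.951e-20| = 9.08e-20 J = 0.567 eV.

0.567 eV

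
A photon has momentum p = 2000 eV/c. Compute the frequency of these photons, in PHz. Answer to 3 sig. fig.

484 PHz

Use h = 6.62607015 × 10^-34 J·s, c = 2.99792458 × 10^8 m/s, 1 eV = 1.602176634 × 10^-19 J.
In SI units: p = 2000 eV/c = 1.0689 × 10^-24 kg·m/s.
Apply f = pc/h: f = 4.836 × 10^17 Hz.
Converting to PHz: f = 483.6 PHz ≈ 484 PHz.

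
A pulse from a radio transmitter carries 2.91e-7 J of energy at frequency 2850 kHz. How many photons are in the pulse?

1.54e20 photons

Per-photon energy: E = 1.888e-27 J (from frequency = 2850 kHz).
N = E_total / E_photon = 2.91e-7 J / 1.888e-27 J = 1.54e20.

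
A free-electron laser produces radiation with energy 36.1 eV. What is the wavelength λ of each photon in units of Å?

Convert to SI: E = 36.1 eV = 5.7839·10^-18 J.
Since λ = hc/E for a photon, λ = 3.434·10^-8 m.
Converting to Å: λ = 343.4 Å ≈ 343 Å.

343 Å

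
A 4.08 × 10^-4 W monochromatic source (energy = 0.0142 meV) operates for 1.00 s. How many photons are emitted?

1.79 × 10^20 photons

Total energy: E_total = P·t = 4.08 × 10^-4 × 1.00 = 4.080 × 10^-4 J.
Per-photon energy: E = 2.275 × 10^-24 J.
N = E_total / E_photon = 1.79 × 10^20.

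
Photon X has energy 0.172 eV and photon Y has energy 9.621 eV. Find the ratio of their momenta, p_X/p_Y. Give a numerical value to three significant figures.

0.0179

p_X = 9.192 × 10^-29 kg·m/s (from energy = 0.172 eV, via p = E/c).
p_Y = 5.142 × 10^-27 kg·m/s (from energy = 9.621 eV, via p = E/c).
Ratio = 9.192 × 10^-29 / 5.142 × 10^-27 = 0.0179.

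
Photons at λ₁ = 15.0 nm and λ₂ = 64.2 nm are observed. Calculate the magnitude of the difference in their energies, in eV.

Using E = hc/λ: E₁ = 1.324 × 10^-17 J, E₂ = 3.094 × 10^-18 J.
|ΔE| = |1.324 × 10^-17 − 3.094 × 10^-18| = 1.01 × 10^-17 J = 63.3 eV.

63.3 eV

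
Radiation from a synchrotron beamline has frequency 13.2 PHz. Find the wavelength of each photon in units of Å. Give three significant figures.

227 Å

Take c = 2.99792458 × 10^8 m/s.
First convert: f = 13.2 PHz = 1.32 × 10^16 Hz.
Since λ = c/f for a photon, λ = 2.271 × 10^-8 m.
Converting to Å: λ = 227.1 Å ≈ 227 Å.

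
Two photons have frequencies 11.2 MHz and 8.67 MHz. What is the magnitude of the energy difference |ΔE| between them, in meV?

Using E = hf: E₁ = 7.421e-27 J, E₂ = 5.745e-27 J.
|ΔE| = |7.421e-27 − 5.745e-27| = 1.68e-27 J = 1.05e-5 meV.

1.05e-5 meV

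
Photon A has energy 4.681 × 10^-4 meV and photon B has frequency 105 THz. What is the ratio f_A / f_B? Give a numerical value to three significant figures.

f_A = 1.132 × 10^8 Hz (from energy = 4.681 × 10^-4 meV, via f = E/h).
f_B = 1.050 × 10^14 Hz (from frequency = 105 THz, via f given directly).
Ratio = 1.132 × 10^8 / 1.050 × 10^14 = 1.08 × 10^-6.

1.08 × 10^-6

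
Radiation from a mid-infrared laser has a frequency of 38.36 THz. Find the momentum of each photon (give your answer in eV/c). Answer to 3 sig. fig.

Take h = 6.62607015e-34 J·s, c = 2.99792458e8 m/s, 1 eV = 1.602176634e-19 J.
In SI units: f = 38.36 THz = 3.836e13 Hz.
Since p = hf/c for a photon, p = 8.478e-29 kg·m/s.
Converting to eV/c: p = 0.1586 eV/c ≈ 0.159 eV/c.

0.159 eV/c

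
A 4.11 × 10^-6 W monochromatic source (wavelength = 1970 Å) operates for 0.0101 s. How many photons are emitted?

4.12 × 10^10 photons

Total energy: E_total = P·t = 4.11 × 10^-6 × 0.0101 = 4.151 × 10^-8 J.
Per-photon energy: E = 1.008 × 10^-18 J.
N = E_total / E_photon = 4.12 × 10^10.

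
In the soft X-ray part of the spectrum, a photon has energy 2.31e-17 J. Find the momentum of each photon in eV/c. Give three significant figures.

For a photon p = E/c, so p = 7.705e-26 kg·m/s.
Converting to eV/c: p = 144.2 eV/c ≈ 144 eV/c.

144 eV/c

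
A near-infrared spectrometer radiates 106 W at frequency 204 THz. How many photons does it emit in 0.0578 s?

Total energy: E_total = P·t = 106 × 0.0578 = 6.127 J.
Per-photon energy: E = 1.352 × 10^-19 J.
N = E_total / E_photon = 4.53 × 10^19.

4.53 × 10^19 photons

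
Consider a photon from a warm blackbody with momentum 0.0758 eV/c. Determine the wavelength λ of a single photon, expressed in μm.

(h = 6.62607015·10^-34 J·s, c = 2.99792458·10^8 m/s, 1 eV = 1.602176634·10^-19 J.)
In SI units: p = 0.0758 eV/c = 4.0510·10^-29 kg·m/s.
Apply λ = h/p: λ = 1.636·10^-5 m.
Converting to μm: λ = 16.36 μm ≈ 16.4 μm.

16.4 μm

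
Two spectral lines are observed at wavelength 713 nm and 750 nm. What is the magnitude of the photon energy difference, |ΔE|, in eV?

0.0858 eV

Using E = hc/λ: E₁ = 2.786 × 10^-19 J, E₂ = 2.649 × 10^-19 J.
|ΔE| = |2.786 × 10^-19 − 2.649 × 10^-19| = 1.37 × 10^-20 J = 0.0858 eV.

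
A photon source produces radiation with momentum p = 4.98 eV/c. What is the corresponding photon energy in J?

7.98 × 10^-19 J

Take c = 2.99792458 × 10^8 m/s, 1 eV = 1.602176634 × 10^-19 J.
First convert: p = 4.98 eV/c = 2.6615 × 10^-27 kg·m/s.
For a photon E = pc, so E = 7.979 × 10^-19 J.
So E ≈ 7.98 × 10^-19 J.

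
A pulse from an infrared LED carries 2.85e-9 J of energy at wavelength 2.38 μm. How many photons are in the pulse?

Per-photon energy: E = 8.346e-20 J (from wavelength = 2.38 μm).
N = E_total / E_photon = 2.85e-9 J / 8.346e-20 J = 3.41e10.

3.41e10 photons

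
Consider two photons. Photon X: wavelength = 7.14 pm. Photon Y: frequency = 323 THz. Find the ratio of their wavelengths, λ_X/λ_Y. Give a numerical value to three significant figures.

7.69 × 10^-6

λ_X = 7.140 × 10^-12 m (from wavelength = 7.14 pm, via λ given directly).
λ_Y = 9.282 × 10^-7 m (from frequency = 323 THz, via λ = c/f).
Ratio = 7.140 × 10^-12 / 9.282 × 10^-7 = 7.69 × 10^-6.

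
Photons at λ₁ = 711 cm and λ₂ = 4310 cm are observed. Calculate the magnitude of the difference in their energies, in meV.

Using E = hc/λ: E₁ = 2.794e-26 J, E₂ = 4.609e-27 J.
|ΔE| = |2.794e-26 − 4.609e-27| = 2.33e-26 J = 1.46e-4 meV.

1.46e-4 meV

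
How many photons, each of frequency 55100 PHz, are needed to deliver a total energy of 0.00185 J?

5.07 × 10^10 photons

Per-photon energy: E = 3.651 × 10^-14 J (from frequency = 55100 PHz).
N = E_total / E_photon = 0.00185 J / 3.651 × 10^-14 J = 5.07 × 10^10.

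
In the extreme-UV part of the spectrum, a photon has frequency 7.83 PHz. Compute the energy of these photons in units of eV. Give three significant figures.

32.4 eV

Convert to SI: f = 7.83 PHz = 7.83e15 Hz.
For a photon E = hf, so E = 5.188e-18 J.
Converting to eV: E = 32.38 eV ≈ 32.4 eV.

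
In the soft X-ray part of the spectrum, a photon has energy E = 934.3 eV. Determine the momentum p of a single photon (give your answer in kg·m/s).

4.99·10^-25 kg·m/s

In SI units: E = 934.3 eV = 1.4969·10^-16 J.
Since p = E/c for a photon, p = 4.993·10^-25 kg·m/s.
So p ≈ 4.99·10^-25 kg·m/s.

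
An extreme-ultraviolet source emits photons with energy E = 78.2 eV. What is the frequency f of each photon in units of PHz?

Use h = 6.62607015 × 10^-34 J·s, 1 eV = 1.602176634 × 10^-19 J.
Convert to SI: E = 78.2 eV = 1.2529 × 10^-17 J.
Since f = E/h for a photon, f = 1.891 × 10^16 Hz.
Converting to PHz: f = 18.91 PHz ≈ 18.9 PHz.

18.9 PHz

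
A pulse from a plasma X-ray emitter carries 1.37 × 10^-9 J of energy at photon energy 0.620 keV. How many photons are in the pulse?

Per-photon energy: E = 9.933 × 10^-17 J (from energy = 0.620 keV).
N = E_total / E_photon = 1.37 × 10^-9 J / 9.933 × 10^-17 J = 1.38 × 10^7.

1.38 × 10^7 photons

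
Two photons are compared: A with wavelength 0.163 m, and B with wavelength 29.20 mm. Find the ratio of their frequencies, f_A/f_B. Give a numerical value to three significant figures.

f_A = 1.839·10^9 Hz (from wavelength = 0.163 m, via f = c/λ).
f_B = 1.027·10^10 Hz (from wavelength = 29.20 mm, via f = c/λ).
Ratio = 1.839·10^9 / 1.027·10^10 = 0.179.

0.179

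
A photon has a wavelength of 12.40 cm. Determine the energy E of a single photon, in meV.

Use h = 6.62607015e-34 J·s, c = 2.99792458e8 m/s, 1 eV = 1.602176634e-19 J.
First convert: λ = 12.40 cm = 0.1240 m.
The photon relation is E = hc/λ, giving E = 1.602e-24 J.
Converting to meV: E = 0.009999 meV ≈ 0.0100 meV.

0.0100 meV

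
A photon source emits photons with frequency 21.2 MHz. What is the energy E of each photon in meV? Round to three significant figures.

Take h = 6.62607015 × 10^-34 J·s, 1 eV = 1.602176634 × 10^-19 J.
First convert: f = 21.2 MHz = 2.12 × 10^7 Hz.
Since E = hf for a photon, E = 1.405 × 10^-26 J.
Converting to meV: E = 8.768 × 10^-5 meV ≈ 8.77 × 10^-5 meV.

8.77 × 10^-5 meV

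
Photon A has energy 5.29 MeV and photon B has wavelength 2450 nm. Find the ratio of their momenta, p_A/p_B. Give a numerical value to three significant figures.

1.05e7

p_A = 2.827e-21 kg·m/s (from energy = 5.29 MeV, via p = E/c).
p_B = 2.705e-28 kg·m/s (from wavelength = 2450 nm, via p = h/λ).
Ratio = 2.827e-21 / 2.705e-28 = 1.05e7.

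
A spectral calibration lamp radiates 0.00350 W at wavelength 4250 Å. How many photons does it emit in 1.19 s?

Total energy: E_total = P·t = 0.00350 × 1.19 = 0.004165 J.
Per-photon energy: E = 4.674e-19 J.
N = E_total / E_photon = 8.91e15.

8.91e15 photons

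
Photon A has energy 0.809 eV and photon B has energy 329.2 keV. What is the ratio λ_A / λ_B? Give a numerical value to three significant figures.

4.07 × 10^5

λ_A = 1.533 × 10^-6 m (from energy = 0.809 eV, via λ = hc/E).
λ_B = 3.766 × 10^-12 m (from energy = 329.2 keV, via λ = hc/E).
Ratio = 1.533 × 10^-6 / 3.766 × 10^-12 = 4.07 × 10^5.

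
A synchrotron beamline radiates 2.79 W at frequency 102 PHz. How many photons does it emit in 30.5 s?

Total energy: E_total = P·t = 2.79 × 30.5 = 85.09 J.
Per-photon energy: E = 6.759e-17 J.
N = E_total / E_photon = 1.26e18.

1.26e18 photons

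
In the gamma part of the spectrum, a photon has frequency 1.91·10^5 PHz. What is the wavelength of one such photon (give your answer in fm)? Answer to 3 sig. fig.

First convert: f = 1.91·10^5 PHz = 1.91·10^20 Hz.
Apply λ = c/f: λ = 1.570·10^-12 m.
Converting to fm: λ = 1570 fm ≈ 1570 fm.

1570 fm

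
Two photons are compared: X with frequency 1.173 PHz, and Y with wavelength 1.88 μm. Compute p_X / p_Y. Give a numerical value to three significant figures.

7.36

p_X = 2.593 × 10^-27 kg·m/s (from frequency = 1.173 PHz, via p = hf/c).
p_Y = 3.525 × 10^-28 kg·m/s (from wavelength = 1.88 μm, via p = h/λ).
Ratio = 2.593 × 10^-27 / 3.525 × 10^-28 = 7.36.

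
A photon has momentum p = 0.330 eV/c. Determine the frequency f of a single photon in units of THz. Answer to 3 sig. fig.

Take h = 6.62607015 × 10^-34 J·s, c = 2.99792458 × 10^8 m/s, 1 eV = 1.602176634 × 10^-19 J.
First convert: p = 0.330 eV/c = 1.7636 × 10^-28 kg·m/s.
Apply f = pc/h: f = 7.979 × 10^13 Hz.
Converting to THz: f = 79.79 THz ≈ 79.8 THz.

79.8 THz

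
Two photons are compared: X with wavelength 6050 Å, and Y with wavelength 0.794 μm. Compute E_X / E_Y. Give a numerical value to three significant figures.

E_X = 3.283 × 10^-19 J (from wavelength = 6050 Å, via E = hc/λ).
E_Y = 2.502 × 10^-19 J (from wavelength = 0.794 μm, via E = hc/λ).
Ratio = 3.283 × 10^-19 / 2.502 × 10^-19 = 1.31.

1.31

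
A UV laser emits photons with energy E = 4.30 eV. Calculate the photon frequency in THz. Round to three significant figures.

Use h = 6.62607015 × 10^-34 J·s, 1 eV = 1.602176634 × 10^-19 J.
In SI units: E = 4.30 eV = 6.8894 × 10^-19 J.
The photon relation is f = E/h, giving f = 1.040 × 10^15 Hz.
Converting to THz: f = 1040 THz ≈ 1040 THz.

1040 THz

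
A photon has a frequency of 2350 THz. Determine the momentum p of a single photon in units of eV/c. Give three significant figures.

9.72 eV/c

Use h = 6.62607015·10^-34 J·s, c = 2.99792458·10^8 m/s, 1 eV = 1.602176634·10^-19 J.
In SI units: f = 2350 THz = 2.35·10^15 Hz.
For a photon p = hf/c, so p = 5.194·10^-27 kg·m/s.
Converting to eV/c: p = 9.719 eV/c ≈ 9.72 eV/c.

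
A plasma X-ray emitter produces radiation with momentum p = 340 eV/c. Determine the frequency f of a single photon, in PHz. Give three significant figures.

82.2 PHz

Take h = 6.62607015e-34 J·s, c = 2.99792458e8 m/s, 1 eV = 1.602176634e-19 J.
Convert to SI: p = 340 eV/c = 1.8171e-25 kg·m/s.
For a photon f = pc/h, so f = 8.221e16 Hz.
Converting to PHz: f = 82.21 PHz ≈ 82.2 PHz.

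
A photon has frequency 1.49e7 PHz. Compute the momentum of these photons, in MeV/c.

(h = 6.62607015e-34 J·s, c = 2.99792458e8 m/s, 1 eV = 1.602176634e-19 J.)
First convert: f = 1.49e7 PHz = 1.49e22 Hz.
Since p = hf/c for a photon, p = 3.293e-20 kg·m/s.
Converting to MeV/c: p = 61.62 MeV/c ≈ 61.6 MeV/c.

61.6 MeV/c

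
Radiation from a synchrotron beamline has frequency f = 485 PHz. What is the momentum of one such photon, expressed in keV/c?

Convert to SI: f = 485 PHz = 4.85·10^17 Hz.
For a photon p = hf/c, so p = 1.072·10^-24 kg·m/s.
Converting to keV/c: p = 2.006 keV/c ≈ 2.01 keV/c.

2.01 keV/c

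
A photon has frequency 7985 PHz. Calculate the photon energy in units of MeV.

0.0330 MeV

First convert: f = 7985 PHz = 7.985 × 10^18 Hz.
Apply E = hf: E = 5.291 × 10^-15 J.
Converting to MeV: E = 0.03302 MeV ≈ 0.0330 MeV.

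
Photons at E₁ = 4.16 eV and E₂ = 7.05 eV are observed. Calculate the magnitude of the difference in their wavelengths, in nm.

122 nm

Using λ = hc/E: λ₁ = 2.980·10^-7 m, λ₂ = 1.759·10^-7 m.
|Δλ| = |2.980·10^-7 − 1.759·10^-7| = 1.22·10^-7 m = 122 nm.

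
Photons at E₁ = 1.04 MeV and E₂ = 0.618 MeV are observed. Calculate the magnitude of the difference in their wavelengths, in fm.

814 fm

Using λ = hc/E: λ₁ = 1.192 × 10^-12 m, λ₂ = 2.006 × 10^-12 m.
|Δλ| = |1.192 × 10^-12 − 2.006 × 10^-12| = 8.14 × 10^-13 m = 814 fm.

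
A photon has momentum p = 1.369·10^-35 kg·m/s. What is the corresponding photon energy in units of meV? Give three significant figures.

Use c = 2.99792458·10^8 m/s, 1 eV = 1.602176634·10^-19 J.
For a photon E = pc, so E = 4.104·10^-27 J.
Converting to meV: E = 2.562·10^-5 meV ≈ 2.56·10^-5 meV.

2.56·10^-5 meV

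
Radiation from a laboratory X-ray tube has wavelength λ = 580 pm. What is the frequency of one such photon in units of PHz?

517 PHz

(c = 2.99792458e8 m/s.)
Convert to SI: λ = 580 pm = 5.80e-10 m.
The photon relation is f = c/λ, giving f = 5.169e17 Hz.
Converting to PHz: f = 516.9 PHz ≈ 517 PHz.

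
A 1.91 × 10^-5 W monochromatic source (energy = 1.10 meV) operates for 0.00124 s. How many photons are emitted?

1.34 × 10^14 photons

Total energy: E_total = P·t = 1.91 × 10^-5 × 0.00124 = 2.368 × 10^-8 J.
Per-photon energy: E = 1.762 × 10^-22 J.
N = E_total / E_photon = 1.34 × 10^14.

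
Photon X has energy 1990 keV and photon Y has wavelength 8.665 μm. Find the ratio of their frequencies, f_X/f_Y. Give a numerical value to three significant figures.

1.39 × 10^7

f_X = 4.812 × 10^20 Hz (from energy = 1990 keV, via f = E/h).
f_Y = 3.460 × 10^13 Hz (from wavelength = 8.665 μm, via f = c/λ).
Ratio = 4.812 × 10^20 / 3.460 × 10^13 = 1.39 × 10^7.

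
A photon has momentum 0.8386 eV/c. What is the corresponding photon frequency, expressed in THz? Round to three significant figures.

203 THz

Convert to SI: p = 0.8386 eV/c = 4.4817e-28 kg·m/s.
Apply f = pc/h: f = 2.028e14 Hz.
Converting to THz: f = 202.8 THz ≈ 203 THz.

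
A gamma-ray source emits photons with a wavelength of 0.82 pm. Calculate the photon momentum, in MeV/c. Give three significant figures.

1.51 MeV/c

Use h = 6.62607015 × 10^-34 J·s, c = 2.99792458 × 10^8 m/s, 1 eV = 1.602176634 × 10^-19 J.
First convert: λ = 0.82 pm = 8.2 × 10^-13 m.
The photon relation is p = h/λ, giving p = 8.081 × 10^-22 kg·m/s.
Converting to MeV/c: p = 1.512 MeV/c ≈ 1.51 MeV/c.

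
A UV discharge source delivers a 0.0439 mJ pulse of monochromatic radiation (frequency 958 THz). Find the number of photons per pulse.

6.92 × 10^13 photons

Per-photon energy: E = 6.348 × 10^-19 J (from frequency = 958 THz).
N = E_total / E_photon = 4.39 × 10^-5 J / 6.348 × 10^-19 J = 6.92 × 10^13.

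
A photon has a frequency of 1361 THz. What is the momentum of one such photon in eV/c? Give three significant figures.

Use h = 6.62607015e-34 J·s, c = 2.99792458e8 m/s, 1 eV = 1.602176634e-19 J.
First convert: f = 1361 THz = 1.361e15 Hz.
For a photon p = hf/c, so p = 3.008e-27 kg·m/s.
Converting to eV/c: p = 5.629 eV/c ≈ 5.63 eV/c.

5.63 eV/c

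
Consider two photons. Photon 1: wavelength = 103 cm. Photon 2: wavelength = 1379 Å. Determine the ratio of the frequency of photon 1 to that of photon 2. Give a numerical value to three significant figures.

f_1 = 2.911 × 10^8 Hz (from wavelength = 103 cm, via f = c/λ).
f_2 = 2.174 × 10^15 Hz (from wavelength = 1379 Å, via f = c/λ).
Ratio = 2.911 × 10^8 / 2.174 × 10^15 = 1.34 × 10^-7.

1.34 × 10^-7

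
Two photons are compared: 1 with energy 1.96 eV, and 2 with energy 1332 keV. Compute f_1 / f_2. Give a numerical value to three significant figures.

1.47e-6

f_1 = 4.739e14 Hz (from energy = 1.96 eV, via f = E/h).
f_2 = 3.221e20 Hz (from energy = 1332 keV, via f = E/h).
Ratio = 4.739e14 / 3.221e20 = 1.47e-6.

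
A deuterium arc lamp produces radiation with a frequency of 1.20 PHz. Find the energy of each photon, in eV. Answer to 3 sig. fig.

4.96 eV

Convert to SI: f = 1.20 PHz = 1.20 × 10^15 Hz.
Apply E = hf: E = 7.951 × 10^-19 J.
Converting to eV: E = 4.963 eV ≈ 4.96 eV.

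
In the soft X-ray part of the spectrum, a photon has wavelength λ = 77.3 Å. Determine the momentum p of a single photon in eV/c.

(h = 6.62607015·10^-34 J·s, c = 2.99792458·10^8 m/s, 1 eV = 1.602176634·10^-19 J.)
Convert to SI: λ = 77.3 Å = 7.73·10^-9 m.
Apply p = h/λ: p = 8.572·10^-26 kg·m/s.
Converting to eV/c: p = 160.4 eV/c ≈ 160 eV/c.

160 eV/c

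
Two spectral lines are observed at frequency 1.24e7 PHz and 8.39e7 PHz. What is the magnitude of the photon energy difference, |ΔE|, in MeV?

296 MeV

Using E = hf: E₁ = 8.216e-12 J, E₂ = 5.559e-11 J.
|ΔE| = |8.216e-12 − 5.559e-11| = 4.74e-11 J = 296 MeV.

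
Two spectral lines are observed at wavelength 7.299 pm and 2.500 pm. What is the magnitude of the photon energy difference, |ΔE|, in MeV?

Using E = hc/λ: E₁ = 2.7215 × 10^-14 J, E₂ = 7.9458 × 10^-14 J.
|ΔE| = |2.7215 × 10^-14 − 7.9458 × 10^-14| = 5.22 × 10^-14 J = 0.326 MeV.

0.326 MeV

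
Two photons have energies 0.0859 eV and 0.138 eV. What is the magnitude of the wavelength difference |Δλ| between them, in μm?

Using λ = hc/E: λ₁ = 1.443 × 10^-5 m, λ₂ = 8.984 × 10^-6 m.
|Δλ| = |1.443 × 10^-5 − 8.984 × 10^-6| = 5.45 × 10^-6 m = 5.45 μm.

5.45 μm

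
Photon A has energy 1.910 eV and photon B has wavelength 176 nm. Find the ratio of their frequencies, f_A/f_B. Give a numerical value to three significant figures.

f_A = 4.618 × 10^14 Hz (from energy = 1.910 eV, via f = E/h).
f_B = 1.703 × 10^15 Hz (from wavelength = 176 nm, via f = c/λ).
Ratio = 4.618 × 10^14 / 1.703 × 10^15 = 0.271.

0.271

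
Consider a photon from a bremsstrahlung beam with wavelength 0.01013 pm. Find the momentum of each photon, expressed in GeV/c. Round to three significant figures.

0.122 GeV/c

First convert: λ = 0.01013 pm = 1.013·10^-14 m.
Since p = h/λ for a photon, p = 6.541·10^-20 kg·m/s.
Converting to GeV/c: p = 0.1224 GeV/c ≈ 0.122 GeV/c.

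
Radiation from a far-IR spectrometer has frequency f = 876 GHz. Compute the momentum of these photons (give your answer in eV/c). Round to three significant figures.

Use h = 6.62607015e-34 J·s, c = 2.99792458e8 m/s, 1 eV = 1.602176634e-19 J.
First convert: f = 876 GHz = 8.76e11 Hz.
Apply p = hf/c: p = 1.936e-30 kg·m/s.
Converting to eV/c: p = 0.003623 eV/c ≈ 3.62e-3 eV/c.

3.62e-3 eV/c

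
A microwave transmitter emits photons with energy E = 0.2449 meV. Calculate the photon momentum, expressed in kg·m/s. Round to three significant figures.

(c = 2.99792458·10^8 m/s, 1 eV = 1.602176634·10^-19 J.)
Convert to SI: E = 0.2449 meV = 3.9237·10^-23 J.
Since p = E/c for a photon, p = 1.309·10^-31 kg·m/s.
So p ≈ 1.31·10^-31 kg·m/s.

1.31·10^-31 kg·m/s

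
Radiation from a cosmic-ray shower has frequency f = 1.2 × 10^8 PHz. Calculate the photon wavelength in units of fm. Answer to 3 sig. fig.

Use c = 2.99792458 × 10^8 m/s.
Convert to SI: f = 1.2 × 10^8 PHz = 1.2 × 10^23 Hz.
Apply λ = c/f: λ = 2.498 × 10^-15 m.
Converting to fm: λ = 2.498 fm ≈ 2.50 fm.

2.50 fm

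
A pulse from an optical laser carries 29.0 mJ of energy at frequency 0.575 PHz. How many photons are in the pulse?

Per-photon energy: E = 3.810 × 10^-19 J (from frequency = 0.575 PHz).
N = E_total / E_photon = 0.0290 J / 3.810 × 10^-19 J = 7.61 × 10^16.

7.61 × 10^16 photons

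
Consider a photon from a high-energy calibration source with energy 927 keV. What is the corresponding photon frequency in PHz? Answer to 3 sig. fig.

2.24 × 10^5 PHz

Convert to SI: E = 927 keV = 1.4852 × 10^-13 J.
The photon relation is f = E/h, giving f = 2.241 × 10^20 Hz.
Converting to PHz: f = 224100 PHz ≈ 2.24 × 10^5 PHz.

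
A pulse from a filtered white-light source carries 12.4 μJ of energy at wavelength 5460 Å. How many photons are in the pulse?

Per-photon energy: E = 3.638·10^-19 J (from wavelength = 5460 Å).
N = E_total / E_photon = 1.24·10^-5 J / 3.638·10^-19 J = 3.41·10^13.

3.41·10^13 photons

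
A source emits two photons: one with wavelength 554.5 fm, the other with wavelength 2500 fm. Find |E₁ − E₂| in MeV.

Using E = hc/λ: E₁ = 3.5824e-13 J, E₂ = 7.9458e-14 J.
|ΔE| = |3.5824e-13 − 7.9458e-14| = 2.79e-13 J = 1.74 MeV.

1.74 MeV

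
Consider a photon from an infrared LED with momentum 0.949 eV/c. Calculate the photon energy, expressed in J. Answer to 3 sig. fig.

1.52·10^-19 J

(c = 2.99792458·10^8 m/s, 1 eV = 1.602176634·10^-19 J.)
In SI units: p = 0.949 eV/c = 5.0717·10^-28 kg·m/s.
The photon relation is E = pc, giving E = 1.520·10^-19 J.
So E ≈ 1.52·10^-19 J.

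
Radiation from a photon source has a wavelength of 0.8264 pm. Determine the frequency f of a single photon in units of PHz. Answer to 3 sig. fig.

3.63e5 PHz

Use c = 2.99792458e8 m/s.
In SI units: λ = 0.8264 pm = 8.264e-13 m.
Apply f = c/λ: f = 3.628e20 Hz.
Converting to PHz: f = 362800 PHz ≈ 3.63e5 PHz.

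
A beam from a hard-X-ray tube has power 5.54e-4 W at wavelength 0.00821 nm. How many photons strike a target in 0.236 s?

5.40e9 photons

Total energy: E_total = P·t = 5.54e-4 × 0.236 = 1.307e-4 J.
Per-photon energy: E = 2.420e-14 J.
N = E_total / E_photon = 5.40e9.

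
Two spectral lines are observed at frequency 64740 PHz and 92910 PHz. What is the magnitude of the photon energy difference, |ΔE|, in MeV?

0.117 MeV

Using E = hf: E₁ = 4.2897·10^-14 J, E₂ = 6.1563·10^-14 J.
|ΔE| = |4.2897·10^-14 − 6.1563·10^-14| = 1.87·10^-14 J = 0.117 MeV.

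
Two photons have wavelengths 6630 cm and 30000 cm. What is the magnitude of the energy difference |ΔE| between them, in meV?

1.46 × 10^-5 meV

Using E = hc/λ: E₁ = 2.996 × 10^-27 J, E₂ = 6.621 × 10^-28 J.
|ΔE| = |2.996 × 10^-27 − 6.621 × 10^-28| = 2.33 × 10^-27 J = 1.46 × 10^-5 meV.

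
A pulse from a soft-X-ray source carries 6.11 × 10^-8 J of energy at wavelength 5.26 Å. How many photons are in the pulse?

Per-photon energy: E = 3.777 × 10^-16 J (from wavelength = 5.26 Å).
N = E_total / E_photon = 6.11 × 10^-8 J / 3.777 × 10^-16 J = 1.62 × 10^8.

1.62 × 10^8 photons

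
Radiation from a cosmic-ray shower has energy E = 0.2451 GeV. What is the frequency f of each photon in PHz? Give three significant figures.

Convert to SI: E = 0.2451 GeV = 3.9269·10^-11 J.
Apply f = E/h: f = 5.926·10^22 Hz.
Converting to PHz: f = 5.926·10^7 PHz ≈ 5.93·10^7 PHz.

5.93·10^7 PHz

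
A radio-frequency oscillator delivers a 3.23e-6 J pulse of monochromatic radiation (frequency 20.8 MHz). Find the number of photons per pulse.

2.34e20 photons

Per-photon energy: E = 1.378e-26 J (from frequency = 20.8 MHz).
N = E_total / E_photon = 3.23e-6 J / 1.378e-26 J = 2.34e20.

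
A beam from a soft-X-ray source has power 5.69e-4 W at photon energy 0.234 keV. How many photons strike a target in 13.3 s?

Total energy: E_total = P·t = 5.69e-4 × 13.3 = 0.007568 J.
Per-photon energy: E = 3.749e-17 J.
N = E_total / E_photon = 2.02e14.

2.02e14 photons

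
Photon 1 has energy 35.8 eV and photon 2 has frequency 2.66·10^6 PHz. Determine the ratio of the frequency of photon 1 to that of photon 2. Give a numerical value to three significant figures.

f_1 = 8.656·10^15 Hz (from energy = 35.8 eV, via f = E/h).
f_2 = 2.660·10^21 Hz (from frequency = 2.66·10^6 PHz, via f given directly).
Ratio = 8.656·10^15 / 2.660·10^21 = 3.25·10^-6.

3.25·10^-6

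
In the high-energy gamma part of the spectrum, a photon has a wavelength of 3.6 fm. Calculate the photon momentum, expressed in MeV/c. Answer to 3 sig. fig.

Convert to SI: λ = 3.6 fm = 3.6e-15 m.
Since p = h/λ for a photon, p = 1.841e-19 kg·m/s.
Converting to MeV/c: p = 344.4 MeV/c ≈ 344 MeV/c.

344 MeV/c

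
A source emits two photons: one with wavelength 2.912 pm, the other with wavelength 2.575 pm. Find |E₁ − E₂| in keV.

55.7 keV

Using E = hc/λ: E₁ = 6.8216e-14 J, E₂ = 7.7144e-14 J.
|ΔE| = |6.8216e-14 − 7.7144e-14| = 8.93e-15 J = 55.7 keV.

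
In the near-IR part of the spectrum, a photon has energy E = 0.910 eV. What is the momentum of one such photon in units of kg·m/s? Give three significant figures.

First convert: E = 0.910 eV = 1.4580 × 10^-19 J.
Since p = E/c for a photon, p = 4.863 × 10^-28 kg·m/s.
So p ≈ 4.86 × 10^-28 kg·m/s.

4.86 × 10^-28 kg·m/s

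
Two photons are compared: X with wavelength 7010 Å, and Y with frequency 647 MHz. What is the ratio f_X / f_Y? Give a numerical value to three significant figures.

6.61 × 10^5

f_X = 4.277 × 10^14 Hz (from wavelength = 7010 Å, via f = c/λ).
f_Y = 6.470 × 10^8 Hz (from frequency = 647 MHz, via f given directly).
Ratio = 4.277 × 10^14 / 6.470 × 10^8 = 6.61 × 10^5.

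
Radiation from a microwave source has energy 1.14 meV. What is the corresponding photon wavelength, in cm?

(h = 6.62607015 × 10^-34 J·s, c = 2.99792458 × 10^8 m/s, 1 eV = 1.602176634 × 10^-19 J.)
First convert: E = 1.14 meV = 1.8265 × 10^-22 J.
The photon relation is λ = hc/E, giving λ = 0.001088 m.
Converting to cm: λ = 0.1088 cm ≈ 0.109 cm.

0.109 cm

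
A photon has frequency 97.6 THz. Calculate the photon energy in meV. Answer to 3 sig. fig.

Use h = 6.62607015 × 10^-34 J·s, 1 eV = 1.602176634 × 10^-19 J.
In SI units: f = 97.6 THz = 9.76 × 10^13 Hz.
Apply E = hf: E = 6.467 × 10^-20 J.
Converting to meV: E = 403.6 meV ≈ 404 meV.

404 meV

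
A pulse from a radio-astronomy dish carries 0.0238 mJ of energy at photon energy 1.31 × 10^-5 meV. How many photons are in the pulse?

1.13 × 10^22 photons

Per-photon energy: E = 2.099 × 10^-27 J (from energy = 1.31 × 10^-5 meV).
N = E_total / E_photon = 2.38 × 10^-5 J / 2.099 × 10^-27 J = 1.13 × 10^22.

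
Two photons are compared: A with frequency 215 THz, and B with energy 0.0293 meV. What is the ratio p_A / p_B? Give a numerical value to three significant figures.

3.03 × 10^4

p_A = 4.752 × 10^-28 kg·m/s (from frequency = 215 THz, via p = hf/c).
p_B = 1.566 × 10^-32 kg·m/s (from energy = 0.0293 meV, via p = E/c).
Ratio = 4.752 × 10^-28 / 1.566 × 10^-32 = 3.03 × 10^4.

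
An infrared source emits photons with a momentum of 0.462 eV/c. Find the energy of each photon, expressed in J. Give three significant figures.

(c = 2.99792458e8 m/s, 1 eV = 1.602176634e-19 J.)
First convert: p = 0.462 eV/c = 2.4691e-28 kg·m/s.
Since E = pc for a photon, E = 7.402e-20 J.
So E ≈ 7.40e-20 J.

7.40e-20 J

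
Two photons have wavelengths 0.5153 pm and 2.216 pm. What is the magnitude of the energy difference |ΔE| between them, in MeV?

1.85 MeV

Using E = hc/λ: E₁ = 3.8549 × 10^-13 J, E₂ = 8.9641 × 10^-14 J.
|ΔE| = |3.8549 × 10^-13 − 8.9641 × 10^-14| = 2.96 × 10^-13 J = 1.85 MeV.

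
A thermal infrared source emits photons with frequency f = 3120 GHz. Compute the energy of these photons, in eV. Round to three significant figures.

In SI units: f = 3120 GHz = 3.12e12 Hz.
The photon relation is E = hf, giving E = 2.067e-21 J.
Converting to eV: E = 0.01290 eV ≈ 0.0129 eV.

0.0129 eV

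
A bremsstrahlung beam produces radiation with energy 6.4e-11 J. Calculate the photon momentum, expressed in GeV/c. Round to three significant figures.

0.399 GeV/c

Since p = E/c for a photon, p = 2.135e-19 kg·m/s.
Converting to GeV/c: p = 0.3995 GeV/c ≈ 0.399 GeV/c.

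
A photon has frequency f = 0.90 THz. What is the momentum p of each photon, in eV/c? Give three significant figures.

First convert: f = 0.90 THz = 9.0 × 10^11 Hz.
Since p = hf/c for a photon, p = 1.989 × 10^-30 kg·m/s.
Converting to eV/c: p = 0.003722 eV/c ≈ 3.72 × 10^-3 eV/c.

3.72 × 10^-3 eV/c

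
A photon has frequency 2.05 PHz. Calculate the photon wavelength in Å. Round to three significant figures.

1460 Å

In SI units: f = 2.05 PHz = 2.05 × 10^15 Hz.
Apply λ = c/f: λ = 1.462 × 10^-7 m.
Converting to Å: λ = 1462 Å ≈ 1460 Å.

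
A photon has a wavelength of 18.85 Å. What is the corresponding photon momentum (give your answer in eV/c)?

658 eV/c

First convert: λ = 18.85 Å = 1.885 × 10^-9 m.
For a photon p = h/λ, so p = 3.515 × 10^-25 kg·m/s.
Converting to eV/c: p = 657.7 eV/c ≈ 658 eV/c.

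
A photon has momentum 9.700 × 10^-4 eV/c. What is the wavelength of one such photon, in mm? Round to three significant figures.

1.28 mm

Use h = 6.62607015 × 10^-34 J·s, c = 2.99792458 × 10^8 m/s, 1 eV = 1.602176634 × 10^-19 J.
In SI units: p = 9.700 × 10^-4 eV/c = 5.1840 × 10^-31 kg·m/s.
Since λ = h/p for a photon, λ = 0.001278 m.
Converting to mm: λ = 1.278 mm ≈ 1.28 mm.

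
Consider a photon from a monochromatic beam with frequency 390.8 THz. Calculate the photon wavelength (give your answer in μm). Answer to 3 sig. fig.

Use c = 2.99792458e8 m/s.
First convert: f = 390.8 THz = 3.908e14 Hz.
Since λ = c/f for a photon, λ = 7.671e-7 m.
Converting to μm: λ = 0.7671 μm ≈ 0.767 μm.

0.767 μm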